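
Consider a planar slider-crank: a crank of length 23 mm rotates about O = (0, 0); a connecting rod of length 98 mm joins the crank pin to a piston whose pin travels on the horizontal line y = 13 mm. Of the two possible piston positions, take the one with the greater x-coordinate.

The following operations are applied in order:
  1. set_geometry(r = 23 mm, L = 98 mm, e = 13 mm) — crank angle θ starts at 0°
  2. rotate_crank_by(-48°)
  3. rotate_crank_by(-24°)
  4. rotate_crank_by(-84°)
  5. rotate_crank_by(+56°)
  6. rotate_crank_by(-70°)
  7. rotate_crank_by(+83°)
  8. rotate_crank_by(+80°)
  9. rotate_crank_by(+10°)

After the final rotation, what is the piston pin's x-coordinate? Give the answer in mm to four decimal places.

set_geometry: r = 23 mm, L = 98 mm, e = 13 mm; θ ← 0°
rotate_crank_by(-48°): θ ← 0° -48° = -48°
rotate_crank_by(-24°): θ ← -48° -24° = -72°
rotate_crank_by(-84°): θ ← -72° -84° = -156°
rotate_crank_by(+56°): θ ← -156° +56° = -100°
rotate_crank_by(-70°): θ ← -100° -70° = -170°
rotate_crank_by(+83°): θ ← -170° +83° = -87°
rotate_crank_by(+80°): θ ← -87° +80° = -7°
rotate_crank_by(+10°): θ ← -7° +10° = 3°
crank pin P = (r cos θ, r sin θ) = (22.968479, 1.203727)
h = r sin θ − e = 1.203727 − 13 = -11.796273
x = r cos θ + √(L² − h²) = 22.968479 + √(9604.0 − 139.1521) = 22.968479 + 97.287450 = 120.255929

120.2559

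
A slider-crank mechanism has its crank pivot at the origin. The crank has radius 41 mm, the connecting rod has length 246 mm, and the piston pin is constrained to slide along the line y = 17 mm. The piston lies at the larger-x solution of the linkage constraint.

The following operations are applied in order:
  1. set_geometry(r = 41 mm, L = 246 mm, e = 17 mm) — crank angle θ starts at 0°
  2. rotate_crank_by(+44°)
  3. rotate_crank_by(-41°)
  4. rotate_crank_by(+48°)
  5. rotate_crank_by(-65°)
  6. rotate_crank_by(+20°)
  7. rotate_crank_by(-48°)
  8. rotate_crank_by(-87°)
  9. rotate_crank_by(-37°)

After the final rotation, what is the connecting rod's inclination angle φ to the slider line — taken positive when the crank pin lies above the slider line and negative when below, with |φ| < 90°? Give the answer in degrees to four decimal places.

set_geometry: r = 41 mm, L = 246 mm, e = 17 mm; θ ← 0°
rotate_crank_by(+44°): θ ← 0° +44° = 44°
rotate_crank_by(-41°): θ ← 44° -41° = 3°
rotate_crank_by(+48°): θ ← 3° +48° = 51°
rotate_crank_by(-65°): θ ← 51° -65° = -14°
rotate_crank_by(+20°): θ ← -14° +20° = 6°
rotate_crank_by(-48°): θ ← 6° -48° = -42°
rotate_crank_by(-87°): θ ← -42° -87° = -129°
rotate_crank_by(-37°): θ ← -129° -37° = -166°
crank pin P = (r cos θ, r sin θ) = (-39.782125, -9.918798)
h = r sin θ − e = -9.918798 − 17 = -26.918798
sin φ = h / L = -26.918798 / 246 = -0.10942601
φ = arcsin(-0.10942601) = -6.282228°

-6.2822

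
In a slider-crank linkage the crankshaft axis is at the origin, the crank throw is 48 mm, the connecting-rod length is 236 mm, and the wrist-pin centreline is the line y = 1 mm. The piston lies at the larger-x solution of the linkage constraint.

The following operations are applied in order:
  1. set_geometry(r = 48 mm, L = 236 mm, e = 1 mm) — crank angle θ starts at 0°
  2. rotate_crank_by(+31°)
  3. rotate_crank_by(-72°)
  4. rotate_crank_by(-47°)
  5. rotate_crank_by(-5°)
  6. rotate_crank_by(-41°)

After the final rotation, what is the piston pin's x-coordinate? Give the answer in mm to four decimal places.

199.9668

set_geometry: r = 48 mm, L = 236 mm, e = 1 mm; θ ← 0°
rotate_crank_by(+31°): θ ← 0° +31° = 31°
rotate_crank_by(-72°): θ ← 31° -72° = -41°
rotate_crank_by(-47°): θ ← -41° -47° = -88°
rotate_crank_by(-5°): θ ← -88° -5° = -93°
rotate_crank_by(-41°): θ ← -93° -41° = -134°
crank pin P = (r cos θ, r sin θ) = (-33.343602, -34.528310)
h = r sin θ − e = -34.528310 − 1 = -35.528310
x = r cos θ + √(L² − h²) = -33.343602 + √(55696.0 − 1262.2608) = -33.343602 + 233.310392 = 199.966791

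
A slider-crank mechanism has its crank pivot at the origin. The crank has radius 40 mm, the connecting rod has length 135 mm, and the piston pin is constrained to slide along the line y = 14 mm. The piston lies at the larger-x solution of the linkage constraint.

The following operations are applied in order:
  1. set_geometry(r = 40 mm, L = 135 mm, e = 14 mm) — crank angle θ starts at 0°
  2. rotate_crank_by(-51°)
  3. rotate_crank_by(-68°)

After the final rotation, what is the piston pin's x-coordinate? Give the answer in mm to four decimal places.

106.4070

set_geometry: r = 40 mm, L = 135 mm, e = 14 mm; θ ← 0°
rotate_crank_by(-51°): θ ← 0° -51° = -51°
rotate_crank_by(-68°): θ ← -51° -68° = -119°
crank pin P = (r cos θ, r sin θ) = (-19.392385, -34.984788)
h = r sin θ − e = -34.984788 − 14 = -48.984788
x = r cos θ + √(L² − h²) = -19.392385 + √(18225.0 − 2399.5095) = -19.392385 + 125.799406 = 106.407021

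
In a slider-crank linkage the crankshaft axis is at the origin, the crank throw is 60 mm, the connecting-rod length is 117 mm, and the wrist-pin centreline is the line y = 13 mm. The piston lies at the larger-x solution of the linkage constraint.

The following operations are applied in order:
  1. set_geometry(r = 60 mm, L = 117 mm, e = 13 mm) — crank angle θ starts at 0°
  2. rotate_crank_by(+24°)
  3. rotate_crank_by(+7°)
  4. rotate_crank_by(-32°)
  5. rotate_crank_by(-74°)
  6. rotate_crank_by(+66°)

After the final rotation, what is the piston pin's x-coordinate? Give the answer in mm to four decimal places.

174.0997

set_geometry: r = 60 mm, L = 117 mm, e = 13 mm; θ ← 0°
rotate_crank_by(+24°): θ ← 0° +24° = 24°
rotate_crank_by(+7°): θ ← 24° +7° = 31°
rotate_crank_by(-32°): θ ← 31° -32° = -1°
rotate_crank_by(-74°): θ ← -1° -74° = -75°
rotate_crank_by(+66°): θ ← -75° +66° = -9°
crank pin P = (r cos θ, r sin θ) = (59.261300, -9.386068)
h = r sin θ − e = -9.386068 − 13 = -22.386068
x = r cos θ + √(L² − h²) = 59.261300 + √(13689.0 − 501.1360) = 59.261300 + 114.838425 = 174.099726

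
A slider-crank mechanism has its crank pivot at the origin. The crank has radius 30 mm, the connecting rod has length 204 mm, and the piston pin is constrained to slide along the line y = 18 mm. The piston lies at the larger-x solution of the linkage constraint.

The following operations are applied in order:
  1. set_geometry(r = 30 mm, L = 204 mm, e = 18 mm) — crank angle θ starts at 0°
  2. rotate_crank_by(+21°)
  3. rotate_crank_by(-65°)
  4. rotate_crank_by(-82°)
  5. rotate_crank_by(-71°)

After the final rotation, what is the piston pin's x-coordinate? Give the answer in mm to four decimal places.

set_geometry: r = 30 mm, L = 204 mm, e = 18 mm; θ ← 0°
rotate_crank_by(+21°): θ ← 0° +21° = 21°
rotate_crank_by(-65°): θ ← 21° -65° = -44°
rotate_crank_by(-82°): θ ← -44° -82° = -126°
rotate_crank_by(-71°): θ ← -126° -71° = -197°
crank pin P = (r cos θ, r sin θ) = (-28.689143, 8.771151)
h = r sin θ − e = 8.771151 − 18 = -9.228849
x = r cos θ + √(L² − h²) = -28.689143 + √(41616.0 − 85.1717) = -28.689143 + 203.791139 = 175.101996

175.1020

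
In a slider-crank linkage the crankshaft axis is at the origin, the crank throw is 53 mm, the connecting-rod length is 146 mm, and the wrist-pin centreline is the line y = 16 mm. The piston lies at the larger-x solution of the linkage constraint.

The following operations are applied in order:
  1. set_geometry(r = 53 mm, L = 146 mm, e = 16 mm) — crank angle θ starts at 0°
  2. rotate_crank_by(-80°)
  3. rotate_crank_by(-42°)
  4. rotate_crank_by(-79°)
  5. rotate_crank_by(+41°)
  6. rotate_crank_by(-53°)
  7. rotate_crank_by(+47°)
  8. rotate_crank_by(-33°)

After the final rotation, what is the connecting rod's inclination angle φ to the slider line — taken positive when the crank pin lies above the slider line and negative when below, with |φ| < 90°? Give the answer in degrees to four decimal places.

0.4926

set_geometry: r = 53 mm, L = 146 mm, e = 16 mm; θ ← 0°
rotate_crank_by(-80°): θ ← 0° -80° = -80°
rotate_crank_by(-42°): θ ← -80° -42° = -122°
rotate_crank_by(-79°): θ ← -122° -79° = -201°
rotate_crank_by(+41°): θ ← -201° +41° = -160°
rotate_crank_by(-53°): θ ← -160° -53° = -213°
rotate_crank_by(+47°): θ ← -213° +47° = -166°
rotate_crank_by(-33°): θ ← -166° -33° = -199°
crank pin P = (r cos θ, r sin θ) = (-50.112485, 17.255112)
h = r sin θ − e = 17.255112 − 16 = 1.255112
sin φ = h / L = 1.255112 / 146 = 0.00859666
φ = arcsin(0.00859666) = 0.492558°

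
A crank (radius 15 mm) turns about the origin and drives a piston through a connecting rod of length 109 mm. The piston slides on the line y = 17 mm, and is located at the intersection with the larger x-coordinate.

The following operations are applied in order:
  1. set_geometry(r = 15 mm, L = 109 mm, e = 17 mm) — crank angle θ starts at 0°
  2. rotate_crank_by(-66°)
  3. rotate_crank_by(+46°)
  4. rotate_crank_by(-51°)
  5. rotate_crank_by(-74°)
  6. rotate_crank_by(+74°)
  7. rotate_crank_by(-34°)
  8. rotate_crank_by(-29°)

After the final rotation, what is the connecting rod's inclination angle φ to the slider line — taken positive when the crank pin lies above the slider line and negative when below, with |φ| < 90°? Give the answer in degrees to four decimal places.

set_geometry: r = 15 mm, L = 109 mm, e = 17 mm; θ ← 0°
rotate_crank_by(-66°): θ ← 0° -66° = -66°
rotate_crank_by(+46°): θ ← -66° +46° = -20°
rotate_crank_by(-51°): θ ← -20° -51° = -71°
rotate_crank_by(-74°): θ ← -71° -74° = -145°
rotate_crank_by(+74°): θ ← -145° +74° = -71°
rotate_crank_by(-34°): θ ← -71° -34° = -105°
rotate_crank_by(-29°): θ ← -105° -29° = -134°
crank pin P = (r cos θ, r sin θ) = (-10.419876, -10.790097)
h = r sin θ − e = -10.790097 − 17 = -27.790097
sin φ = h / L = -27.790097 / 109 = -0.25495502
φ = arcsin(-0.25495502) = -14.770920°

-14.7709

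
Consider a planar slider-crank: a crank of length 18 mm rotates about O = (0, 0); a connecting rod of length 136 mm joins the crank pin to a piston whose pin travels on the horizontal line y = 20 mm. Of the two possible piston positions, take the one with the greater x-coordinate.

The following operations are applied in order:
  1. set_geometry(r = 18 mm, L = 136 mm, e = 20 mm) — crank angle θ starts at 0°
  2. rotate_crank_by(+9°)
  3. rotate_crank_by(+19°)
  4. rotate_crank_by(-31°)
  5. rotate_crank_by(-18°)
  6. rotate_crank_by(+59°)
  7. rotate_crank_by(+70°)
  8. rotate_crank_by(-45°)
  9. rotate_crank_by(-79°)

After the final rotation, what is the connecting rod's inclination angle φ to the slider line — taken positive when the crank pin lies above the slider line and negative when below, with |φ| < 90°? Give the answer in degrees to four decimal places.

-10.5760

set_geometry: r = 18 mm, L = 136 mm, e = 20 mm; θ ← 0°
rotate_crank_by(+9°): θ ← 0° +9° = 9°
rotate_crank_by(+19°): θ ← 9° +19° = 28°
rotate_crank_by(-31°): θ ← 28° -31° = -3°
rotate_crank_by(-18°): θ ← -3° -18° = -21°
rotate_crank_by(+59°): θ ← -21° +59° = 38°
rotate_crank_by(+70°): θ ← 38° +70° = 108°
rotate_crank_by(-45°): θ ← 108° -45° = 63°
rotate_crank_by(-79°): θ ← 63° -79° = -16°
crank pin P = (r cos θ, r sin θ) = (17.302711, -4.961472)
h = r sin θ − e = -4.961472 − 20 = -24.961472
sin φ = h / L = -24.961472 / 136 = -0.18354024
φ = arcsin(-0.18354024) = -10.576037°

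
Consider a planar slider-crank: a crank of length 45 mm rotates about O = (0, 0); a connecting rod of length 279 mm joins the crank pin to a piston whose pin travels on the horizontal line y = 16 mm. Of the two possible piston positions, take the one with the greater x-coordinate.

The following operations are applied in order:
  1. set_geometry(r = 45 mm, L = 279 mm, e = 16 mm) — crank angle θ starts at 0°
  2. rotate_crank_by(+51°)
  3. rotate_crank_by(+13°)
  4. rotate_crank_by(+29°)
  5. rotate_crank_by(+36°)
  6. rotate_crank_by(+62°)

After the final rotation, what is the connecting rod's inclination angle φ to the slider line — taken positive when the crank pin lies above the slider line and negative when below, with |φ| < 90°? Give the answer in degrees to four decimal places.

set_geometry: r = 45 mm, L = 279 mm, e = 16 mm; θ ← 0°
rotate_crank_by(+51°): θ ← 0° +51° = 51°
rotate_crank_by(+13°): θ ← 51° +13° = 64°
rotate_crank_by(+29°): θ ← 64° +29° = 93°
rotate_crank_by(+36°): θ ← 93° +36° = 129°
rotate_crank_by(+62°): θ ← 129° +62° = 191°
crank pin P = (r cos θ, r sin θ) = (-44.173223, -8.586405)
h = r sin θ − e = -8.586405 − 16 = -24.586405
sin φ = h / L = -24.586405 / 279 = -0.08812331
φ = arcsin(-0.08812331) = -5.055652°

-5.0557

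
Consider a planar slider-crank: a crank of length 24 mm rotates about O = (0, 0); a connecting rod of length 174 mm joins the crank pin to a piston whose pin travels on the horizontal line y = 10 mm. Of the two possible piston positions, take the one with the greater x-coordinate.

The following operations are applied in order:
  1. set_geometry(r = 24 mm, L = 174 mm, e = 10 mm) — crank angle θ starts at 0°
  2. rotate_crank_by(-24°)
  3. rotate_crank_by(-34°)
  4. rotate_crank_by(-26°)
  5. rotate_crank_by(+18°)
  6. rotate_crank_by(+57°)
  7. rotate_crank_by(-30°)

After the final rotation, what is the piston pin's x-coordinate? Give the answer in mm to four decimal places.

190.8311

set_geometry: r = 24 mm, L = 174 mm, e = 10 mm; θ ← 0°
rotate_crank_by(-24°): θ ← 0° -24° = -24°
rotate_crank_by(-34°): θ ← -24° -34° = -58°
rotate_crank_by(-26°): θ ← -58° -26° = -84°
rotate_crank_by(+18°): θ ← -84° +18° = -66°
rotate_crank_by(+57°): θ ← -66° +57° = -9°
rotate_crank_by(-30°): θ ← -9° -30° = -39°
crank pin P = (r cos θ, r sin θ) = (18.651503, -15.103689)
h = r sin θ − e = -15.103689 − 10 = -25.103689
x = r cos θ + √(L² − h²) = 18.651503 + √(30276.0 − 630.1952) = 18.651503 + 172.179571 = 190.831074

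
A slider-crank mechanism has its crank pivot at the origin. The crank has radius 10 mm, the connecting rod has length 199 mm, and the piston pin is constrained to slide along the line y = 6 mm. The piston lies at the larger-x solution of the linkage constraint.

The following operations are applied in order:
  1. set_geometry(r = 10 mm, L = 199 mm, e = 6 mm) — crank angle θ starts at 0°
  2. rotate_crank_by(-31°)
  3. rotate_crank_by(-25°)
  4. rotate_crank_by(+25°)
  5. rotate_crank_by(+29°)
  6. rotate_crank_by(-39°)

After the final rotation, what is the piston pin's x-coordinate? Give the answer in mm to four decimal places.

set_geometry: r = 10 mm, L = 199 mm, e = 6 mm; θ ← 0°
rotate_crank_by(-31°): θ ← 0° -31° = -31°
rotate_crank_by(-25°): θ ← -31° -25° = -56°
rotate_crank_by(+25°): θ ← -56° +25° = -31°
rotate_crank_by(+29°): θ ← -31° +29° = -2°
rotate_crank_by(-39°): θ ← -2° -39° = -41°
crank pin P = (r cos θ, r sin θ) = (7.547096, -6.560590)
h = r sin θ − e = -6.560590 − 6 = -12.560590
x = r cos θ + √(L² − h²) = 7.547096 + √(39601.0 − 157.7684) = 7.547096 + 198.603201 = 206.150297

206.1503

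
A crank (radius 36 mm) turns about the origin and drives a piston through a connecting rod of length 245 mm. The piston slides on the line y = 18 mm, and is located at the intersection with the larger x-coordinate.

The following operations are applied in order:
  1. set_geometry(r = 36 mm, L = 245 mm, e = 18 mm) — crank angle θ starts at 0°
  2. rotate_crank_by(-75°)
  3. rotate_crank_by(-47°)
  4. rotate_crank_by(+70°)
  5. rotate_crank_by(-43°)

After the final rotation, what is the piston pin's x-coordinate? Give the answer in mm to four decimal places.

235.8682

set_geometry: r = 36 mm, L = 245 mm, e = 18 mm; θ ← 0°
rotate_crank_by(-75°): θ ← 0° -75° = -75°
rotate_crank_by(-47°): θ ← -75° -47° = -122°
rotate_crank_by(+70°): θ ← -122° +70° = -52°
rotate_crank_by(-43°): θ ← -52° -43° = -95°
crank pin P = (r cos θ, r sin θ) = (-3.137607, -35.863009)
h = r sin θ − e = -35.863009 − 18 = -53.863009
x = r cos θ + √(L² − h²) = -3.137607 + √(60025.0 − 2901.2238) = -3.137607 + 239.005808 = 235.868201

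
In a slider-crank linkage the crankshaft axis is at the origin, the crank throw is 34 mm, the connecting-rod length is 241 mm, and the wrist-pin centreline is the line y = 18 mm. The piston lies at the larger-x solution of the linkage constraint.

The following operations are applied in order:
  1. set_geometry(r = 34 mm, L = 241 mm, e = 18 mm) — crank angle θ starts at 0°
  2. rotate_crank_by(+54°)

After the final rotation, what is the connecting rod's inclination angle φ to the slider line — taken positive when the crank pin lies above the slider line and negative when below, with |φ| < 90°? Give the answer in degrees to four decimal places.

2.2607

set_geometry: r = 34 mm, L = 241 mm, e = 18 mm; θ ← 0°
rotate_crank_by(+54°): θ ← 0° +54° = 54°
crank pin P = (r cos θ, r sin θ) = (19.984699, 27.506578)
h = r sin θ − e = 27.506578 − 18 = 9.506578
sin φ = h / L = 9.506578 / 241 = 0.03944638
φ = arcsin(0.03944638) = 2.260698°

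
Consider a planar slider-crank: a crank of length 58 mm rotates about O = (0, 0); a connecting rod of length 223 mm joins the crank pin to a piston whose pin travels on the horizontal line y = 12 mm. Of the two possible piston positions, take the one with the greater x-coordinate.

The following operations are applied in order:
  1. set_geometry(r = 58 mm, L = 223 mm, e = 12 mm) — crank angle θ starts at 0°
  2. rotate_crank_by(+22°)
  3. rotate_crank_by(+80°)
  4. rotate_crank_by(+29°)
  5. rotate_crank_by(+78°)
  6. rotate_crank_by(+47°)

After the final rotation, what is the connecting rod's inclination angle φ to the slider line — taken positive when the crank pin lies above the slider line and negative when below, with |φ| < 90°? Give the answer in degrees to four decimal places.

set_geometry: r = 58 mm, L = 223 mm, e = 12 mm; θ ← 0°
rotate_crank_by(+22°): θ ← 0° +22° = 22°
rotate_crank_by(+80°): θ ← 22° +80° = 102°
rotate_crank_by(+29°): θ ← 102° +29° = 131°
rotate_crank_by(+78°): θ ← 131° +78° = 209°
rotate_crank_by(+47°): θ ← 209° +47° = 256°
crank pin P = (r cos θ, r sin θ) = (-14.031470, -56.277152)
h = r sin θ − e = -56.277152 − 12 = -68.277152
sin φ = h / L = -68.277152 / 223 = -0.30617557
φ = arcsin(-0.30617557) = -17.828903°

-17.8289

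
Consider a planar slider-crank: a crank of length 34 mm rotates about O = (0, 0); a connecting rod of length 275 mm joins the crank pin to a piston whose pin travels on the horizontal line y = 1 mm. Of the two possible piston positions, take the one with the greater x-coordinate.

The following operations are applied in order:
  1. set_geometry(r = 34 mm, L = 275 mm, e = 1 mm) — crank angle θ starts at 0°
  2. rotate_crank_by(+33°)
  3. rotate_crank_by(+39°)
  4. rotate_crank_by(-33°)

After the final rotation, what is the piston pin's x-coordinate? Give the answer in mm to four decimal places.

300.6655

set_geometry: r = 34 mm, L = 275 mm, e = 1 mm; θ ← 0°
rotate_crank_by(+33°): θ ← 0° +33° = 33°
rotate_crank_by(+39°): θ ← 33° +39° = 72°
rotate_crank_by(-33°): θ ← 72° -33° = 39°
crank pin P = (r cos θ, r sin θ) = (26.422963, 21.396893)
h = r sin θ − e = 21.396893 − 1 = 20.396893
x = r cos θ + √(L² − h²) = 26.422963 + √(75625.0 − 416.0333) = 26.422963 + 274.242533 = 300.665495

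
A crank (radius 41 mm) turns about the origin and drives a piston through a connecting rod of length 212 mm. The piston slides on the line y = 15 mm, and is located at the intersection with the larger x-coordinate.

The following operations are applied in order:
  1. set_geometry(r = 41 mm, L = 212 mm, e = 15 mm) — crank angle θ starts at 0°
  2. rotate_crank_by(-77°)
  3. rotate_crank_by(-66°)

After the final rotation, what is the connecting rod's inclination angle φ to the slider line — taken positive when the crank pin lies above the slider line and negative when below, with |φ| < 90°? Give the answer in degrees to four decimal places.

set_geometry: r = 41 mm, L = 212 mm, e = 15 mm; θ ← 0°
rotate_crank_by(-77°): θ ← 0° -77° = -77°
rotate_crank_by(-66°): θ ← -77° -66° = -143°
crank pin P = (r cos θ, r sin θ) = (-32.744056, -24.674416)
h = r sin θ − e = -24.674416 − 15 = -39.674416
sin φ = h / L = -39.674416 / 212 = -0.18714347
φ = arcsin(-0.18714347) = -10.786127°

-10.7861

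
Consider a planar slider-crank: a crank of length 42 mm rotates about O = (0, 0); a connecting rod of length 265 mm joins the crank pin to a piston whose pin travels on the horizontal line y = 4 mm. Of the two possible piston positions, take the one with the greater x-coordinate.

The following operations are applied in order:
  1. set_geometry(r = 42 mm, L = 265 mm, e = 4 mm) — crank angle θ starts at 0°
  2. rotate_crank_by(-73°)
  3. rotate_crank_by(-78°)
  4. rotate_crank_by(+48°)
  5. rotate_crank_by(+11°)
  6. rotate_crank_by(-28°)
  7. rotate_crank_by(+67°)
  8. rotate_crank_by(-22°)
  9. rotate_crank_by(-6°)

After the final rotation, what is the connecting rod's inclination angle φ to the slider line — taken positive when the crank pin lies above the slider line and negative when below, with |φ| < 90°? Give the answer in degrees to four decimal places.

set_geometry: r = 42 mm, L = 265 mm, e = 4 mm; θ ← 0°
rotate_crank_by(-73°): θ ← 0° -73° = -73°
rotate_crank_by(-78°): θ ← -73° -78° = -151°
rotate_crank_by(+48°): θ ← -151° +48° = -103°
rotate_crank_by(+11°): θ ← -103° +11° = -92°
rotate_crank_by(-28°): θ ← -92° -28° = -120°
rotate_crank_by(+67°): θ ← -120° +67° = -53°
rotate_crank_by(-22°): θ ← -53° -22° = -75°
rotate_crank_by(-6°): θ ← -75° -6° = -81°
crank pin P = (r cos θ, r sin θ) = (6.570248, -41.482910)
h = r sin θ − e = -41.482910 − 4 = -45.482910
sin φ = h / L = -45.482910 / 265 = -0.17163362
φ = arcsin(-0.17163362) = -9.882815°

-9.8828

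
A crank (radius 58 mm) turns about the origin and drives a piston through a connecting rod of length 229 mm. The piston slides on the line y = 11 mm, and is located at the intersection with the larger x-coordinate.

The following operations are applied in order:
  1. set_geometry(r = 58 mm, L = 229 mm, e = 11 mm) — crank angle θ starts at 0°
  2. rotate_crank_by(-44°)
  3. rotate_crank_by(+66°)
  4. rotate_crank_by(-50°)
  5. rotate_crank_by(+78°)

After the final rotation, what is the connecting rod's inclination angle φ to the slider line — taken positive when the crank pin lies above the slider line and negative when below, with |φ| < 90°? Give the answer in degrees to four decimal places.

set_geometry: r = 58 mm, L = 229 mm, e = 11 mm; θ ← 0°
rotate_crank_by(-44°): θ ← 0° -44° = -44°
rotate_crank_by(+66°): θ ← -44° +66° = 22°
rotate_crank_by(-50°): θ ← 22° -50° = -28°
rotate_crank_by(+78°): θ ← -28° +78° = 50°
crank pin P = (r cos θ, r sin θ) = (37.281681, 44.430578)
h = r sin θ − e = 44.430578 − 11 = 33.430578
sin φ = h / L = 33.430578 / 229 = 0.14598506
φ = arcsin(0.14598506) = 8.394326°

8.3943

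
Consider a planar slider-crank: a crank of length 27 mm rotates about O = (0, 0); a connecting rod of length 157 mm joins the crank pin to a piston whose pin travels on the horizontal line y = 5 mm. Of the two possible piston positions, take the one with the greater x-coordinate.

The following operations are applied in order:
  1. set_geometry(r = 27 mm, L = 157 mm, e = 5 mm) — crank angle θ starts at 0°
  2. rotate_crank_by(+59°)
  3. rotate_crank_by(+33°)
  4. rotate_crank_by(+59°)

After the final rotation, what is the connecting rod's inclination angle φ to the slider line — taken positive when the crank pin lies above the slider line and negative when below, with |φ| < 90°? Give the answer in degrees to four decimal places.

set_geometry: r = 27 mm, L = 157 mm, e = 5 mm; θ ← 0°
rotate_crank_by(+59°): θ ← 0° +59° = 59°
rotate_crank_by(+33°): θ ← 59° +33° = 92°
rotate_crank_by(+59°): θ ← 92° +59° = 151°
crank pin P = (r cos θ, r sin θ) = (-23.614732, 13.089860)
h = r sin θ − e = 13.089860 − 5 = 8.089860
sin φ = h / L = 8.089860 / 157 = 0.05152777
φ = arcsin(0.05152777) = 2.953632°

2.9536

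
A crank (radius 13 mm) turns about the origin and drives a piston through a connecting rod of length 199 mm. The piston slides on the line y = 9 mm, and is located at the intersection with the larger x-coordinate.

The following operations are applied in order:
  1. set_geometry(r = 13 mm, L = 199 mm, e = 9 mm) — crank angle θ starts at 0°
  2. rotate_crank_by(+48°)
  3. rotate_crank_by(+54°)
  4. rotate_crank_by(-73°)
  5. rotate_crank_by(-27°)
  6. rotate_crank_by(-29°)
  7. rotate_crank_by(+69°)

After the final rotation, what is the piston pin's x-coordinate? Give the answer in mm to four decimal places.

set_geometry: r = 13 mm, L = 199 mm, e = 9 mm; θ ← 0°
rotate_crank_by(+48°): θ ← 0° +48° = 48°
rotate_crank_by(+54°): θ ← 48° +54° = 102°
rotate_crank_by(-73°): θ ← 102° -73° = 29°
rotate_crank_by(-27°): θ ← 29° -27° = 2°
rotate_crank_by(-29°): θ ← 2° -29° = -27°
rotate_crank_by(+69°): θ ← -27° +69° = 42°
crank pin P = (r cos θ, r sin θ) = (9.660883, 8.698698)
h = r sin θ − e = 8.698698 − 9 = -0.301302
x = r cos θ + √(L² − h²) = 9.660883 + √(39601.0 − 0.0908) = 9.660883 + 198.999772 = 208.660655

208.6607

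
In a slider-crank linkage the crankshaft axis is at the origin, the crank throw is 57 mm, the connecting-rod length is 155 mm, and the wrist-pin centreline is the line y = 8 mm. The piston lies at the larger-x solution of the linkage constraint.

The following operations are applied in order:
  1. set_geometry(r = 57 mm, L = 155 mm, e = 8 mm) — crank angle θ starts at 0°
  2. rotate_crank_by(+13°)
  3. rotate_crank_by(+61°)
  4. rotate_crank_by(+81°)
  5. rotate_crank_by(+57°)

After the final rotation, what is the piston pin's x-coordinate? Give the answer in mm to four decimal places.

set_geometry: r = 57 mm, L = 155 mm, e = 8 mm; θ ← 0°
rotate_crank_by(+13°): θ ← 0° +13° = 13°
rotate_crank_by(+61°): θ ← 13° +61° = 74°
rotate_crank_by(+81°): θ ← 74° +81° = 155°
rotate_crank_by(+57°): θ ← 155° +57° = 212°
crank pin P = (r cos θ, r sin θ) = (-48.338741, -30.205398)
h = r sin θ − e = -30.205398 − 8 = -38.205398
x = r cos θ + √(L² − h²) = -48.338741 + √(24025.0 − 1459.6524) = -48.338741 + 150.217667 = 101.878926

101.8789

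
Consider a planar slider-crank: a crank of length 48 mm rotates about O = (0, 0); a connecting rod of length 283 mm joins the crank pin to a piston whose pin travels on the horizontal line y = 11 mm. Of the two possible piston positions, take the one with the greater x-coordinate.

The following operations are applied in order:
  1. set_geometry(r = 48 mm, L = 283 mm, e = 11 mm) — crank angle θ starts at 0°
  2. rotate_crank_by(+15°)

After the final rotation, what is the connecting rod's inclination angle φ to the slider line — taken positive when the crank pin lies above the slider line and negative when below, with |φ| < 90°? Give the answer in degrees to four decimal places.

0.2882

set_geometry: r = 48 mm, L = 283 mm, e = 11 mm; θ ← 0°
rotate_crank_by(+15°): θ ← 0° +15° = 15°
crank pin P = (r cos θ, r sin θ) = (46.364440, 12.423314)
h = r sin θ − e = 12.423314 − 11 = 1.423314
sin φ = h / L = 1.423314 / 283 = 0.00502938
φ = arcsin(0.00502938) = 0.288163°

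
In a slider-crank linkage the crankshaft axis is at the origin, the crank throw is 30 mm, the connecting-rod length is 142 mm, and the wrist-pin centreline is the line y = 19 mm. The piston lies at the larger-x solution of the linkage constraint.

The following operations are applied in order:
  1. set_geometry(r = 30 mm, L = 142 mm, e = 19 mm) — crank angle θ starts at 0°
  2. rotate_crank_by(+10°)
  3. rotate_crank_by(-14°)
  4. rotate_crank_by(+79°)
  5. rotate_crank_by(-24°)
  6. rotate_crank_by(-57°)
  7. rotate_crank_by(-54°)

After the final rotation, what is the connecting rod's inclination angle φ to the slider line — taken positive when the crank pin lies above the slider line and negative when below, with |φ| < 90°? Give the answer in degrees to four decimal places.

-18.4675

set_geometry: r = 30 mm, L = 142 mm, e = 19 mm; θ ← 0°
rotate_crank_by(+10°): θ ← 0° +10° = 10°
rotate_crank_by(-14°): θ ← 10° -14° = -4°
rotate_crank_by(+79°): θ ← -4° +79° = 75°
rotate_crank_by(-24°): θ ← 75° -24° = 51°
rotate_crank_by(-57°): θ ← 51° -57° = -6°
rotate_crank_by(-54°): θ ← -6° -54° = -60°
crank pin P = (r cos θ, r sin θ) = (15.000000, -25.980762)
h = r sin θ − e = -25.980762 − 19 = -44.980762
sin φ = h / L = -44.980762 / 142 = -0.31676593
φ = arcsin(-0.31676593) = -18.467454°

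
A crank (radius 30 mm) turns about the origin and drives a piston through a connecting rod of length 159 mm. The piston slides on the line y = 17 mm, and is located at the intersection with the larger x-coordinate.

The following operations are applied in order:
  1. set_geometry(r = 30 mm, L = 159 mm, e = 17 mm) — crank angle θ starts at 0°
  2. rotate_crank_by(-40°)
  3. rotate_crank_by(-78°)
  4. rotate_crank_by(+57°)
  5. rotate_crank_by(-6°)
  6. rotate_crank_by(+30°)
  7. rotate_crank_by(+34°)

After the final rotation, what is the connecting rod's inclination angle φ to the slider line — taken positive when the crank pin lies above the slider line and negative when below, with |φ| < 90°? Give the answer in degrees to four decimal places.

set_geometry: r = 30 mm, L = 159 mm, e = 17 mm; θ ← 0°
rotate_crank_by(-40°): θ ← 0° -40° = -40°
rotate_crank_by(-78°): θ ← -40° -78° = -118°
rotate_crank_by(+57°): θ ← -118° +57° = -61°
rotate_crank_by(-6°): θ ← -61° -6° = -67°
rotate_crank_by(+30°): θ ← -67° +30° = -37°
rotate_crank_by(+34°): θ ← -37° +34° = -3°
crank pin P = (r cos θ, r sin θ) = (29.958886, -1.570079)
h = r sin θ − e = -1.570079 − 17 = -18.570079
sin φ = h / L = -18.570079 / 159 = -0.11679295
φ = arcsin(-0.11679295) = -6.707050°

-6.7071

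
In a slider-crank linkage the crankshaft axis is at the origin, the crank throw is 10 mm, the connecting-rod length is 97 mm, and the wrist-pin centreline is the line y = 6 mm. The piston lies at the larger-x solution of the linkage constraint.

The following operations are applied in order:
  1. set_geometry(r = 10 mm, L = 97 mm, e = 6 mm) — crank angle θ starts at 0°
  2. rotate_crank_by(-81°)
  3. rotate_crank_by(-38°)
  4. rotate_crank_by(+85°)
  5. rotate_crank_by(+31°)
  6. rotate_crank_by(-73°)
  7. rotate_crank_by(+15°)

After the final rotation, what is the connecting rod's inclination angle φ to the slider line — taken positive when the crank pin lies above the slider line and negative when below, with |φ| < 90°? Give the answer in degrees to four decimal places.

set_geometry: r = 10 mm, L = 97 mm, e = 6 mm; θ ← 0°
rotate_crank_by(-81°): θ ← 0° -81° = -81°
rotate_crank_by(-38°): θ ← -81° -38° = -119°
rotate_crank_by(+85°): θ ← -119° +85° = -34°
rotate_crank_by(+31°): θ ← -34° +31° = -3°
rotate_crank_by(-73°): θ ← -3° -73° = -76°
rotate_crank_by(+15°): θ ← -76° +15° = -61°
crank pin P = (r cos θ, r sin θ) = (4.848096, -8.746197)
h = r sin θ − e = -8.746197 − 6 = -14.746197
sin φ = h / L = -14.746197 / 97 = -0.15202265
φ = arcsin(-0.15202265) = -8.744160°

-8.7442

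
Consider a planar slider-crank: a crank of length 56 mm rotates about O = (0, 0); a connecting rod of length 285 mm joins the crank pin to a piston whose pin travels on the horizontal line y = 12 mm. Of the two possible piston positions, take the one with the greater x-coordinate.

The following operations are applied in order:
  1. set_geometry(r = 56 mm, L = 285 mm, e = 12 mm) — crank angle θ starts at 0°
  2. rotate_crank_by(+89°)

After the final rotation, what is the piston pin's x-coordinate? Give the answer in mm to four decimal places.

set_geometry: r = 56 mm, L = 285 mm, e = 12 mm; θ ← 0°
rotate_crank_by(+89°): θ ← 0° +89° = 89°
crank pin P = (r cos θ, r sin θ) = (0.977335, 55.991471)
h = r sin θ − e = 55.991471 − 12 = 43.991471
x = r cos θ + √(L² − h²) = 0.977335 + √(81225.0 − 1935.2495) = 0.977335 + 281.584358 = 282.561692

282.5617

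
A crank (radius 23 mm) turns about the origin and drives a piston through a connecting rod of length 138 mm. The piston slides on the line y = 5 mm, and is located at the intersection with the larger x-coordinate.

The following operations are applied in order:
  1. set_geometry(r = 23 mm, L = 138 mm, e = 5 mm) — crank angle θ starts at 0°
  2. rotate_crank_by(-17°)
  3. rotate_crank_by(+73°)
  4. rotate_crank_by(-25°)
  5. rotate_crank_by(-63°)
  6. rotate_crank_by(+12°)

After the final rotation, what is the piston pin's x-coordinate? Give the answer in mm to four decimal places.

set_geometry: r = 23 mm, L = 138 mm, e = 5 mm; θ ← 0°
rotate_crank_by(-17°): θ ← 0° -17° = -17°
rotate_crank_by(+73°): θ ← -17° +73° = 56°
rotate_crank_by(-25°): θ ← 56° -25° = 31°
rotate_crank_by(-63°): θ ← 31° -63° = -32°
rotate_crank_by(+12°): θ ← -32° +12° = -20°
crank pin P = (r cos θ, r sin θ) = (21.612930, -7.866463)
h = r sin θ − e = -7.866463 − 5 = -12.866463
x = r cos θ + √(L² − h²) = 21.612930 + √(19044.0 − 165.5459) = 21.612930 + 137.398887 = 159.011817

159.0118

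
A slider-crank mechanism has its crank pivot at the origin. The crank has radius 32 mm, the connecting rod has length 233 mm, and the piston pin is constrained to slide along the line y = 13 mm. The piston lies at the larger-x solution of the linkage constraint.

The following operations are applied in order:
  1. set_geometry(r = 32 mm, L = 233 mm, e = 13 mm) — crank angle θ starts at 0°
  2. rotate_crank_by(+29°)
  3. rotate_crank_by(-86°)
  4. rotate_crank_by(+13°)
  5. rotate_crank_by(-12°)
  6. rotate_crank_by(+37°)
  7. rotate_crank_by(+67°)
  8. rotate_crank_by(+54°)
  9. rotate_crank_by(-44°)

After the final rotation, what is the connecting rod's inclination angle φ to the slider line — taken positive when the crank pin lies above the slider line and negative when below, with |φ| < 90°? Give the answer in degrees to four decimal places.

3.4786

set_geometry: r = 32 mm, L = 233 mm, e = 13 mm; θ ← 0°
rotate_crank_by(+29°): θ ← 0° +29° = 29°
rotate_crank_by(-86°): θ ← 29° -86° = -57°
rotate_crank_by(+13°): θ ← -57° +13° = -44°
rotate_crank_by(-12°): θ ← -44° -12° = -56°
rotate_crank_by(+37°): θ ← -56° +37° = -19°
rotate_crank_by(+67°): θ ← -19° +67° = 48°
rotate_crank_by(+54°): θ ← 48° +54° = 102°
rotate_crank_by(-44°): θ ← 102° -44° = 58°
crank pin P = (r cos θ, r sin θ) = (16.957416, 27.137539)
h = r sin θ − e = 27.137539 − 13 = 14.137539
sin φ = h / L = 14.137539 / 233 = 0.06067613
φ = arcsin(0.06067613) = 3.478623°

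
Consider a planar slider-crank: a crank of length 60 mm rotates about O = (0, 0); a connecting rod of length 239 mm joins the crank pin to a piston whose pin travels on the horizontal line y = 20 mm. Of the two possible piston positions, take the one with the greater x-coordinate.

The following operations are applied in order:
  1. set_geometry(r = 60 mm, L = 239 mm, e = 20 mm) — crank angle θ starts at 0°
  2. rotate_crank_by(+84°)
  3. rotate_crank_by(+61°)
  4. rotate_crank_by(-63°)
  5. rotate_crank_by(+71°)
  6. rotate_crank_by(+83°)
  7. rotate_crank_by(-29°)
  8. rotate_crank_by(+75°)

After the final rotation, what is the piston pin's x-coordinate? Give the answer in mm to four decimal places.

set_geometry: r = 60 mm, L = 239 mm, e = 20 mm; θ ← 0°
rotate_crank_by(+84°): θ ← 0° +84° = 84°
rotate_crank_by(+61°): θ ← 84° +61° = 145°
rotate_crank_by(-63°): θ ← 145° -63° = 82°
rotate_crank_by(+71°): θ ← 82° +71° = 153°
rotate_crank_by(+83°): θ ← 153° +83° = 236°
rotate_crank_by(-29°): θ ← 236° -29° = 207°
rotate_crank_by(+75°): θ ← 207° +75° = 282°
crank pin P = (r cos θ, r sin θ) = (12.474701, -58.688856)
h = r sin θ − e = -58.688856 − 20 = -78.688856
x = r cos θ + √(L² − h²) = 12.474701 + √(57121.0 − 6191.9361) = 12.474701 + 225.674686 = 238.149388

238.1494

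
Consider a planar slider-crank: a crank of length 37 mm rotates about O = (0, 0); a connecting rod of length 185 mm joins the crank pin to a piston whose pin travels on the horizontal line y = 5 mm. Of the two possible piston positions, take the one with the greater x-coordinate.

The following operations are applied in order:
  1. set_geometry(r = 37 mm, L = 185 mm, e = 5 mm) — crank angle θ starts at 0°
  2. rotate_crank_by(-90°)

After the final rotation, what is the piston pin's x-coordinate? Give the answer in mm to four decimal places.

set_geometry: r = 37 mm, L = 185 mm, e = 5 mm; θ ← 0°
rotate_crank_by(-90°): θ ← 0° -90° = -90°
crank pin P = (r cos θ, r sin θ) = (0.000000, -37.000000)
h = r sin θ − e = -37.000000 − 5 = -42.000000
x = r cos θ + √(L² − h²) = 0.000000 + √(34225.0 − 1764.0000) = 0.000000 + 180.169365 = 180.169365

180.1694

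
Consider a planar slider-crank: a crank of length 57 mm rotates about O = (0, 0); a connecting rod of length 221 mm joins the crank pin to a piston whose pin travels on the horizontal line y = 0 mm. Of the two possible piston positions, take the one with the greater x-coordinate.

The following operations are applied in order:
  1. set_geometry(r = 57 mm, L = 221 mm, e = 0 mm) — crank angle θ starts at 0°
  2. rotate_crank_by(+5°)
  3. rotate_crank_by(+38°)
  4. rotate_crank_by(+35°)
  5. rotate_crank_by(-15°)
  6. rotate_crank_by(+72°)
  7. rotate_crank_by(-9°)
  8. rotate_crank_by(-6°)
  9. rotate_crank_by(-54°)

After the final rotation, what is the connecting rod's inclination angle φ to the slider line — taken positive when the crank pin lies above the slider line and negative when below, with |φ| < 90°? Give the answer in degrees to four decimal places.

set_geometry: r = 57 mm, L = 221 mm, e = 0 mm; θ ← 0°
rotate_crank_by(+5°): θ ← 0° +5° = 5°
rotate_crank_by(+38°): θ ← 5° +38° = 43°
rotate_crank_by(+35°): θ ← 43° +35° = 78°
rotate_crank_by(-15°): θ ← 78° -15° = 63°
rotate_crank_by(+72°): θ ← 63° +72° = 135°
rotate_crank_by(-9°): θ ← 135° -9° = 126°
rotate_crank_by(-6°): θ ← 126° -6° = 120°
rotate_crank_by(-54°): θ ← 120° -54° = 66°
crank pin P = (r cos θ, r sin θ) = (23.183989, 52.072091)
h = r sin θ − e = 52.072091 − 0 = 52.072091
sin φ = h / L = 52.072091 / 221 = 0.23562032
φ = arcsin(0.23562032) = 13.628191°

13.6282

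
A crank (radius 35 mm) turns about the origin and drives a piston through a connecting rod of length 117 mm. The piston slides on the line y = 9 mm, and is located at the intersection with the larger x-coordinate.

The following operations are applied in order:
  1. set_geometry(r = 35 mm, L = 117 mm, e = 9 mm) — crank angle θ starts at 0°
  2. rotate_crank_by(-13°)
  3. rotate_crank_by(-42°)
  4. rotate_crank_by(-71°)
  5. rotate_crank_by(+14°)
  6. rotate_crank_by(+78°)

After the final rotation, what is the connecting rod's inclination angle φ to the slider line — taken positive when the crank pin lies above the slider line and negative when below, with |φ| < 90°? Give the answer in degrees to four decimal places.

-14.1347

set_geometry: r = 35 mm, L = 117 mm, e = 9 mm; θ ← 0°
rotate_crank_by(-13°): θ ← 0° -13° = -13°
rotate_crank_by(-42°): θ ← -13° -42° = -55°
rotate_crank_by(-71°): θ ← -55° -71° = -126°
rotate_crank_by(+14°): θ ← -126° +14° = -112°
rotate_crank_by(+78°): θ ← -112° +78° = -34°
crank pin P = (r cos θ, r sin θ) = (29.016315, -19.571752)
h = r sin θ − e = -19.571752 − 9 = -28.571752
sin φ = h / L = -28.571752 / 117 = -0.24420301
φ = arcsin(-0.24420301) = -14.134739°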